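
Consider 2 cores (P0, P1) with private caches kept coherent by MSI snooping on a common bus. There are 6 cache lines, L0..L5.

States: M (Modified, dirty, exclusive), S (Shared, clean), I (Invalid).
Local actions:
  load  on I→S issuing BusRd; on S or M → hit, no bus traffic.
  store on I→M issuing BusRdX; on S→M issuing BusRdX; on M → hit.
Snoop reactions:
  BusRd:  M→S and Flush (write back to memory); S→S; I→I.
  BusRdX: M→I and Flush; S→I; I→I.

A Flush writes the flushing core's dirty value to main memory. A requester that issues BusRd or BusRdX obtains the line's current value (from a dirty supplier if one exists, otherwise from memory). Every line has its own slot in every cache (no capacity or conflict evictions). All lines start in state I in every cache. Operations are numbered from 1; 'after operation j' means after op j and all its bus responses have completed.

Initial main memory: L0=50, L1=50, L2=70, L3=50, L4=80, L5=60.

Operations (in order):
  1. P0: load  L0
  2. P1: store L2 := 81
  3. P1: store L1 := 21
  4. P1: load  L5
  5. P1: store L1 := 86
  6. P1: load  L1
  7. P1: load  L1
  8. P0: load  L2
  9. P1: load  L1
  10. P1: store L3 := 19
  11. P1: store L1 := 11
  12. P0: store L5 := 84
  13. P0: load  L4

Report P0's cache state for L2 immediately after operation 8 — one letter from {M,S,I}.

[1] P0: load  L0 | P0:S(50), P1:I | bus: BusRd
[2] P1: store L2 := 81 | P0:I, P1:M(81) | bus: BusRdX
[3] P1: store L1 := 21 | P0:I, P1:M(21) | bus: BusRdX
[4] P1: load  L5 | P0:I, P1:S(60) | bus: BusRd
[5] P1: store L1 := 86 | P0:I, P1:M(86) | bus: none
[6] P1: load  L1 | P0:I, P1:M(86) | bus: none
[7] P1: load  L1 | P0:I, P1:M(86) | bus: none
[8] P0: load  L2 | P0:S(81), P1:S(81) | bus: BusRd,Flush
[9] P1: load  L1 | P0:I, P1:M(86) | bus: none
[10] P1: store L3 := 19 | P0:I, P1:M(19) | bus: BusRdX
[11] P1: store L1 := 11 | P0:I, P1:M(11) | bus: none
[12] P0: store L5 := 84 | P0:M(84), P1:I | bus: BusRdX
[13] P0: load  L4 | P0:S(80), P1:I | bus: BusRd

state = S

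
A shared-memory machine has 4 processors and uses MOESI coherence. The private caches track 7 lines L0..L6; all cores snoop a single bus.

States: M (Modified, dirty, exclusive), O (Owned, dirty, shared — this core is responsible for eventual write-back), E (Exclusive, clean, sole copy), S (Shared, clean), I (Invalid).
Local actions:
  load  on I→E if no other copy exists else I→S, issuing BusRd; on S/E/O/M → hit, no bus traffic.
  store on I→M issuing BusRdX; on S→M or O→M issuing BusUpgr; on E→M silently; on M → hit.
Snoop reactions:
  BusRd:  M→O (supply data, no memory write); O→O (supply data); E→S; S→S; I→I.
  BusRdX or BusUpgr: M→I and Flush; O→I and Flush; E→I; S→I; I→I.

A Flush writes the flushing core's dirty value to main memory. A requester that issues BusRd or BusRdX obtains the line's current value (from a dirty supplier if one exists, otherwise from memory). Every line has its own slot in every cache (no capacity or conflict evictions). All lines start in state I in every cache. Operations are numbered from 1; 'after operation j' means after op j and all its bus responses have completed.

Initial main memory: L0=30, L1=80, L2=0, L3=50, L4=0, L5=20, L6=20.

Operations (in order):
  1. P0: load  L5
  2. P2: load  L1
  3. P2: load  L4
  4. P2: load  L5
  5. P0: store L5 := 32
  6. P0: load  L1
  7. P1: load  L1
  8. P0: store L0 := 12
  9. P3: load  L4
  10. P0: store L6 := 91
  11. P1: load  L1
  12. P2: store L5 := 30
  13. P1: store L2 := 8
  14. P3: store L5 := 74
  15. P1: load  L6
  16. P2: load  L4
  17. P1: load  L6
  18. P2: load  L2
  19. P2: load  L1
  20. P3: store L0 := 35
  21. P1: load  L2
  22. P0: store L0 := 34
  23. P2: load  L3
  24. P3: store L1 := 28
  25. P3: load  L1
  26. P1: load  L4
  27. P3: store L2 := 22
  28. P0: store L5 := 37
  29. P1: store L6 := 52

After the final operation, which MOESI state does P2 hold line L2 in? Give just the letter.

[1] P0: load  L5 | P0:E(20), P1:I, P2:I, P3:I | bus: BusRd
[2] P2: load  L1 | P0:I, P1:I, P2:E(80), P3:I | bus: BusRd
[3] P2: load  L4 | P0:I, P1:I, P2:E(0), P3:I | bus: BusRd
[4] P2: load  L5 | P0:S(20), P1:I, P2:S(20), P3:I | bus: BusRd
[5] P0: store L5 := 32 | P0:M(32), P1:I, P2:I, P3:I | bus: BusUpgr
[6] P0: load  L1 | P0:S(80), P1:I, P2:S(80), P3:I | bus: BusRd
[7] P1: load  L1 | P0:S(80), P1:S(80), P2:S(80), P3:I | bus: BusRd
[8] P0: store L0 := 12 | P0:M(12), P1:I, P2:I, P3:I | bus: BusRdX
[9] P3: load  L4 | P0:I, P1:I, P2:S(0), P3:S(0) | bus: BusRd
[10] P0: store L6 := 91 | P0:M(91), P1:I, P2:I, P3:I | bus: BusRdX
[11] P1: load  L1 | P0:S(80), P1:S(80), P2:S(80), P3:I | bus: none
[12] P2: store L5 := 30 | P0:I, P1:I, P2:M(30), P3:I | bus: BusRdX,Flush
[13] P1: store L2 := 8 | P0:I, P1:M(8), P2:I, P3:I | bus: BusRdX
[14] P3: store L5 := 74 | P0:I, P1:I, P2:I, P3:M(74) | bus: BusRdX,Flush
[15] P1: load  L6 | P0:O(91), P1:S(91), P2:I, P3:I | bus: BusRd
[16] P2: load  L4 | P0:I, P1:I, P2:S(0), P3:S(0) | bus: none
[17] P1: load  L6 | P0:O(91), P1:S(91), P2:I, P3:I | bus: none
[18] P2: load  L2 | P0:I, P1:O(8), P2:S(8), P3:I | bus: BusRd
[19] P2: load  L1 | P0:S(80), P1:S(80), P2:S(80), P3:I | bus: none
[20] P3: store L0 := 35 | P0:I, P1:I, P2:I, P3:M(35) | bus: BusRdX,Flush
[21] P1: load  L2 | P0:I, P1:O(8), P2:S(8), P3:I | bus: none
[22] P0: store L0 := 34 | P0:M(34), P1:I, P2:I, P3:I | bus: BusRdX,Flush
[23] P2: load  L3 | P0:I, P1:I, P2:E(50), P3:I | bus: BusRd
[24] P3: store L1 := 28 | P0:I, P1:I, P2:I, P3:M(28) | bus: BusRdX
[25] P3: load  L1 | P0:I, P1:I, P2:I, P3:M(28) | bus: none
[26] P1: load  L4 | P0:I, P1:S(0), P2:S(0), P3:S(0) | bus: BusRd
[27] P3: store L2 := 22 | P0:I, P1:I, P2:I, P3:M(22) | bus: BusRdX,Flush
[28] P0: store L5 := 37 | P0:M(37), P1:I, P2:I, P3:I | bus: BusRdX,Flush
[29] P1: store L6 := 52 | P0:I, P1:M(52), P2:I, P3:I | bus: BusUpgr,Flush

state = I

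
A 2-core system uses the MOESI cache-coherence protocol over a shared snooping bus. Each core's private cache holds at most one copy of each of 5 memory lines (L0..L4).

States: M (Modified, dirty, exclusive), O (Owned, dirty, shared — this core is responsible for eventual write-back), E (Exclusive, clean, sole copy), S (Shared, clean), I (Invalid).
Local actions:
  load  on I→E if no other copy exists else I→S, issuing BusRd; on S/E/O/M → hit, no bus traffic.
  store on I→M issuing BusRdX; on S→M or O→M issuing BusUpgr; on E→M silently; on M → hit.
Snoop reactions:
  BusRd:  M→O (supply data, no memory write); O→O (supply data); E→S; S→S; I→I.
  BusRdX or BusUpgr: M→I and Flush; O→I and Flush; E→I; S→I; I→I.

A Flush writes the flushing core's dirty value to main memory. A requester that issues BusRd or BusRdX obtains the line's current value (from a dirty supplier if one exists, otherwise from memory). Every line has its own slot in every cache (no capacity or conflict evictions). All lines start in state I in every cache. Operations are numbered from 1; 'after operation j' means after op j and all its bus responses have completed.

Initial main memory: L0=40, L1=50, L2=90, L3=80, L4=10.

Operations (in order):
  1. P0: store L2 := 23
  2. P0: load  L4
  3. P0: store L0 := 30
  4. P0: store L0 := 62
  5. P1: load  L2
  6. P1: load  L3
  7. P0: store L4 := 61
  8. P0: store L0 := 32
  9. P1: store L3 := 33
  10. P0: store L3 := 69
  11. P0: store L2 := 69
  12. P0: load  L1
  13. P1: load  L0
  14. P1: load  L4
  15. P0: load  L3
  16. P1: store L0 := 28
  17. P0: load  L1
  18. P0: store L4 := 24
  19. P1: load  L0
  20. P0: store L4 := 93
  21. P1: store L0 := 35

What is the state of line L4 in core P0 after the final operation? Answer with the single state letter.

step 1: P0: store L2 := 23  ⟶  MI  (L2)  txn=BusRdX  M[L2]=90
step 2: P0: load  L4  ⟶  EI  (L4)  txn=BusRd  M[L4]=10
step 3: P0: store L0 := 30  ⟶  MI  (L0)  txn=BusRdX  M[L0]=40
step 4: P0: store L0 := 62  ⟶  MI  (L0)  txn=∅  M[L0]=40
step 5: P1: load  L2  ⟶  OS  (L2)  txn=BusRd  M[L2]=90
step 6: P1: load  L3  ⟶  IE  (L3)  txn=BusRd  M[L3]=80
step 7: P0: store L4 := 61  ⟶  MI  (L4)  txn=∅  M[L4]=10
step 8: P0: store L0 := 32  ⟶  MI  (L0)  txn=∅  M[L0]=40
step 9: P1: store L3 := 33  ⟶  IM  (L3)  txn=∅  M[L3]=80
step 10: P0: store L3 := 69  ⟶  MI  (L3)  txn=BusRdX+Flush  M[L3]=33
step 11: P0: store L2 := 69  ⟶  MI  (L2)  txn=BusUpgr  M[L2]=90
step 12: P0: load  L1  ⟶  EI  (L1)  txn=BusRd  M[L1]=50
step 13: P1: load  L0  ⟶  OS  (L0)  txn=BusRd  M[L0]=40
step 14: P1: load  L4  ⟶  OS  (L4)  txn=BusRd  M[L4]=10
step 15: P0: load  L3  ⟶  MI  (L3)  txn=∅  M[L3]=33
step 16: P1: store L0 := 28  ⟶  IM  (L0)  txn=BusUpgr+Flush  M[L0]=32
step 17: P0: load  L1  ⟶  EI  (L1)  txn=∅  M[L1]=50
step 18: P0: store L4 := 24  ⟶  MI  (L4)  txn=BusUpgr  M[L4]=10
step 19: P1: load  L0  ⟶  IM  (L0)  txn=∅  M[L0]=32
step 20: P0: store L4 := 93  ⟶  MI  (L4)  txn=∅  M[L4]=10
step 21: P1: store L0 := 35  ⟶  IM  (L0)  txn=∅  M[L0]=32

state = M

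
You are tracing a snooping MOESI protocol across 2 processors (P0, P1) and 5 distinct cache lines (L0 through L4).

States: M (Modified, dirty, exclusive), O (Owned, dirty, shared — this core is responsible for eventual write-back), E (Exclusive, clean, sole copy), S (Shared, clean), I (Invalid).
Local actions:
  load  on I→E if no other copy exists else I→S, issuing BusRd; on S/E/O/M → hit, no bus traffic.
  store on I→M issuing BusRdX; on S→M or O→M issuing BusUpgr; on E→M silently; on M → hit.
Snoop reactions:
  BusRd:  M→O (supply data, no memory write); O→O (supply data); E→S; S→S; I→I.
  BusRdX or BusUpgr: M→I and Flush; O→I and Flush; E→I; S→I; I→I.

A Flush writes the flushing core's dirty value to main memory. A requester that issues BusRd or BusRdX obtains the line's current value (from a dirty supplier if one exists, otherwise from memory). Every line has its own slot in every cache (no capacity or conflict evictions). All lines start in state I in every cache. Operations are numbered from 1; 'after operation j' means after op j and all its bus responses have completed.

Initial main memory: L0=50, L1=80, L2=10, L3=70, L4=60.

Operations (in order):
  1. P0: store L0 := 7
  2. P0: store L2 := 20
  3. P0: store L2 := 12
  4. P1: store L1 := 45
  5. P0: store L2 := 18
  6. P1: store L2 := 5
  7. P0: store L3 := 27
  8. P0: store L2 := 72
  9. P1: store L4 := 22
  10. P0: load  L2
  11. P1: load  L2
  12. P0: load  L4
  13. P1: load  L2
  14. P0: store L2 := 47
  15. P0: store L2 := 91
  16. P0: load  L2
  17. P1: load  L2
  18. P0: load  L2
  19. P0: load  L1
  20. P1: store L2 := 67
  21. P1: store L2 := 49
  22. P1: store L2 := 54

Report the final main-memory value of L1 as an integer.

memory[L1] = 80

[1] P0: store L0 := 7 | P0:M(7), P1:I | bus: BusRdX
[2] P0: store L2 := 20 | P0:M(20), P1:I | bus: BusRdX
[3] P0: store L2 := 12 | P0:M(12), P1:I | bus: none
[4] P1: store L1 := 45 | P0:I, P1:M(45) | bus: BusRdX
[5] P0: store L2 := 18 | P0:M(18), P1:I | bus: none
[6] P1: store L2 := 5 | P0:I, P1:M(5) | bus: BusRdX,Flush
[7] P0: store L3 := 27 | P0:M(27), P1:I | bus: BusRdX
[8] P0: store L2 := 72 | P0:M(72), P1:I | bus: BusRdX,Flush
[9] P1: store L4 := 22 | P0:I, P1:M(22) | bus: BusRdX
[10] P0: load  L2 | P0:M(72), P1:I | bus: none
[11] P1: load  L2 | P0:O(72), P1:S(72) | bus: BusRd
[12] P0: load  L4 | P0:S(22), P1:O(22) | bus: BusRd
[13] P1: load  L2 | P0:O(72), P1:S(72) | bus: none
[14] P0: store L2 := 47 | P0:M(47), P1:I | bus: BusUpgr
[15] P0: store L2 := 91 | P0:M(91), P1:I | bus: none
[16] P0: load  L2 | P0:M(91), P1:I | bus: none
[17] P1: load  L2 | P0:O(91), P1:S(91) | bus: BusRd
[18] P0: load  L2 | P0:O(91), P1:S(91) | bus: none
[19] P0: load  L1 | P0:S(45), P1:O(45) | bus: BusRd
[20] P1: store L2 := 67 | P0:I, P1:M(67) | bus: BusUpgr,Flush
[21] P1: store L2 := 49 | P0:I, P1:M(49) | bus: none
[22] P1: store L2 := 54 | P0:I, P1:M(54) | bus: none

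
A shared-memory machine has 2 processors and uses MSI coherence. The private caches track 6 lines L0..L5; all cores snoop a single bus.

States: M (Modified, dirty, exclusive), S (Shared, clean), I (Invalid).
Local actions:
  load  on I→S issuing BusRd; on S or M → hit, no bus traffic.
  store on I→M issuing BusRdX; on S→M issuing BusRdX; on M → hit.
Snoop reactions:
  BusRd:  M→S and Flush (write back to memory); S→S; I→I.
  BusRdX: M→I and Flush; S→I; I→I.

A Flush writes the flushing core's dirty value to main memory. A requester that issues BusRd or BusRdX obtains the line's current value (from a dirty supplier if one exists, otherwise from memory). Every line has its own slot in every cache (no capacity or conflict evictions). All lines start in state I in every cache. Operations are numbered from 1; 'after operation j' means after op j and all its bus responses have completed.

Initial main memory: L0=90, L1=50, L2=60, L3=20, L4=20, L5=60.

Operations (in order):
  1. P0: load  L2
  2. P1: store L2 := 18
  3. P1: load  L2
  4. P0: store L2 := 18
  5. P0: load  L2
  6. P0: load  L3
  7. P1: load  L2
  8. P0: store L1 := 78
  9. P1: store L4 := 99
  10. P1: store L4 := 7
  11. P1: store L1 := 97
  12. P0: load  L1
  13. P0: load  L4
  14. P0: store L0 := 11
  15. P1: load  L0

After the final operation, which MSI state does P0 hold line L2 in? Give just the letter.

state = S

step 1: P0: load  L2  ⟶  SI  (L2)  txn=BusRd  M[L2]=60
step 2: P1: store L2 := 18  ⟶  IM  (L2)  txn=BusRdX  M[L2]=60
step 3: P1: load  L2  ⟶  IM  (L2)  txn=∅  M[L2]=60
step 4: P0: store L2 := 18  ⟶  MI  (L2)  txn=BusRdX+Flush  M[L2]=18
step 5: P0: load  L2  ⟶  MI  (L2)  txn=∅  M[L2]=18
step 6: P0: load  L3  ⟶  SI  (L3)  txn=BusRd  M[L3]=20
step 7: P1: load  L2  ⟶  SS  (L2)  txn=BusRd+Flush  M[L2]=18
step 8: P0: store L1 := 78  ⟶  MI  (L1)  txn=BusRdX  M[L1]=50
step 9: P1: store L4 := 99  ⟶  IM  (L4)  txn=BusRdX  M[L4]=20
step 10: P1: store L4 := 7  ⟶  IM  (L4)  txn=∅  M[L4]=20
step 11: P1: store L1 := 97  ⟶  IM  (L1)  txn=BusRdX+Flush  M[L1]=78
step 12: P0: load  L1  ⟶  SS  (L1)  txn=BusRd+Flush  M[L1]=97
step 13: P0: load  L4  ⟶  SS  (L4)  txn=BusRd+Flush  M[L4]=7
step 14: P0: store L0 := 11  ⟶  MI  (L0)  txn=BusRdX  M[L0]=90
step 15: P1: load  L0  ⟶  SS  (L0)  txn=BusRd+Flush  M[L0]=11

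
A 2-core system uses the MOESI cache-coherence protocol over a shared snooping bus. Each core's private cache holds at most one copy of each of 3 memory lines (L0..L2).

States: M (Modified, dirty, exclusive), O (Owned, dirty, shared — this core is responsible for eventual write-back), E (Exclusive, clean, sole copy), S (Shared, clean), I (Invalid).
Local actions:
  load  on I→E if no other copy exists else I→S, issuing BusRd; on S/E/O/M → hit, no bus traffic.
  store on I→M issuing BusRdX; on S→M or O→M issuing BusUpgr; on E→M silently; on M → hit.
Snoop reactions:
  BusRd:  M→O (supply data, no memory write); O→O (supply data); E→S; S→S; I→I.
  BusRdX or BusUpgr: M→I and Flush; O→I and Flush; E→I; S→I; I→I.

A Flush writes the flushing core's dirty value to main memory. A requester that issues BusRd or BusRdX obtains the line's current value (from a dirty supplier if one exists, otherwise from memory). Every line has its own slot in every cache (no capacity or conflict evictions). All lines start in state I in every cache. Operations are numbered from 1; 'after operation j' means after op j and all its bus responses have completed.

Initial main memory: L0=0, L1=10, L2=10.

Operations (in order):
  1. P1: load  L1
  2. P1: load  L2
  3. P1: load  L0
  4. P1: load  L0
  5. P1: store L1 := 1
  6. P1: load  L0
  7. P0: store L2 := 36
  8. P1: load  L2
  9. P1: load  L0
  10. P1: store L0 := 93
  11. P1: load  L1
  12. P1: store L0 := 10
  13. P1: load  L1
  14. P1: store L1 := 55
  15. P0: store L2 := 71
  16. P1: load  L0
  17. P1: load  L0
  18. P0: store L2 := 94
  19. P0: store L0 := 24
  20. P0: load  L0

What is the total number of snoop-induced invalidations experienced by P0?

invalidations = 0

  op1 P1: load  L1 → I/E on L1; bus BusRd; mem=10
  op2 P1: load  L2 → I/E on L2; bus BusRd; mem=10
  op3 P1: load  L0 → I/E on L0; bus BusRd; mem=0
  op4 P1: load  L0 → I/E on L0; bus (none); mem=0
  op5 P1: store L1 := 1 → I/M on L1; bus (none); mem=10
  op6 P1: load  L0 → I/E on L0; bus (none); mem=0
  op7 P0: store L2 := 36 → M/I on L2; bus BusRdX; mem=10
  op8 P1: load  L2 → O/S on L2; bus BusRd; mem=10
  op9 P1: load  L0 → I/E on L0; bus (none); mem=0
  op10 P1: store L0 := 93 → I/M on L0; bus (none); mem=0
  op11 P1: load  L1 → I/M on L1; bus (none); mem=10
  op12 P1: store L0 := 10 → I/M on L0; bus (none); mem=0
  op13 P1: load  L1 → I/M on L1; bus (none); mem=10
  op14 P1: store L1 := 55 → I/M on L1; bus (none); mem=10
  op15 P0: store L2 := 71 → M/I on L2; bus BusUpgr; mem=10
  op16 P1: load  L0 → I/M on L0; bus (none); mem=0
  op17 P1: load  L0 → I/M on L0; bus (none); mem=0
  op18 P0: store L2 := 94 → M/I on L2; bus (none); mem=10
  op19 P0: store L0 := 24 → M/I on L0; bus BusRdX Flush; mem=10
  op20 P0: load  L0 → M/I on L0; bus (none); mem=10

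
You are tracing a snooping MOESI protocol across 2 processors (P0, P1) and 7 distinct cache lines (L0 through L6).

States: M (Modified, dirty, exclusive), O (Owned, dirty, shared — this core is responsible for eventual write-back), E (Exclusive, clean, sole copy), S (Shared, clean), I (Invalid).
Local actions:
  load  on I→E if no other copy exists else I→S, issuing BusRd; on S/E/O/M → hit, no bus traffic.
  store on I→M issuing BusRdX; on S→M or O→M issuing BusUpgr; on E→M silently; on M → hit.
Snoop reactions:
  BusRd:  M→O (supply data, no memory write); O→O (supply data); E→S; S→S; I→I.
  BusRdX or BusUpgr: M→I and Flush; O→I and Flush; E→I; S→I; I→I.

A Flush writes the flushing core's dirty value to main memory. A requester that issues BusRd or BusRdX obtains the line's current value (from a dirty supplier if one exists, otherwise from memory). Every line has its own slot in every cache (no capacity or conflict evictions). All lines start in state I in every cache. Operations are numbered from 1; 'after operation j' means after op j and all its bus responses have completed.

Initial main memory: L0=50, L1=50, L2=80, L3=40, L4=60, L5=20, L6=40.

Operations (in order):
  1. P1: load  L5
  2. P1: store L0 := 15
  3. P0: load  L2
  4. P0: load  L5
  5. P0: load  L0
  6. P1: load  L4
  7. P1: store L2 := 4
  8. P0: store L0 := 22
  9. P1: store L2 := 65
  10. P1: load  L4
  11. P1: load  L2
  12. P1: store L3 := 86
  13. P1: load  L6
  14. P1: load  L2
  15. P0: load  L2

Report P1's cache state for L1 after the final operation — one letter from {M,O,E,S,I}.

state = I

[1] P1: load  L5 | P0:I, P1:E(20) | bus: BusRd
[2] P1: store L0 := 15 | P0:I, P1:M(15) | bus: BusRdX
[3] P0: load  L2 | P0:E(80), P1:I | bus: BusRd
[4] P0: load  L5 | P0:S(20), P1:S(20) | bus: BusRd
[5] P0: load  L0 | P0:S(15), P1:O(15) | bus: BusRd
[6] P1: load  L4 | P0:I, P1:E(60) | bus: BusRd
[7] P1: store L2 := 4 | P0:I, P1:M(4) | bus: BusRdX
[8] P0: store L0 := 22 | P0:M(22), P1:I | bus: BusUpgr,Flush
[9] P1: store L2 := 65 | P0:I, P1:M(65) | bus: none
[10] P1: load  L4 | P0:I, P1:E(60) | bus: none
[11] P1: load  L2 | P0:I, P1:M(65) | bus: none
[12] P1: store L3 := 86 | P0:I, P1:M(86) | bus: BusRdX
[13] P1: load  L6 | P0:I, P1:E(40) | bus: BusRd
[14] P1: load  L2 | P0:I, P1:M(65) | bus: none
[15] P0: load  L2 | P0:S(65), P1:O(65) | bus: BusRd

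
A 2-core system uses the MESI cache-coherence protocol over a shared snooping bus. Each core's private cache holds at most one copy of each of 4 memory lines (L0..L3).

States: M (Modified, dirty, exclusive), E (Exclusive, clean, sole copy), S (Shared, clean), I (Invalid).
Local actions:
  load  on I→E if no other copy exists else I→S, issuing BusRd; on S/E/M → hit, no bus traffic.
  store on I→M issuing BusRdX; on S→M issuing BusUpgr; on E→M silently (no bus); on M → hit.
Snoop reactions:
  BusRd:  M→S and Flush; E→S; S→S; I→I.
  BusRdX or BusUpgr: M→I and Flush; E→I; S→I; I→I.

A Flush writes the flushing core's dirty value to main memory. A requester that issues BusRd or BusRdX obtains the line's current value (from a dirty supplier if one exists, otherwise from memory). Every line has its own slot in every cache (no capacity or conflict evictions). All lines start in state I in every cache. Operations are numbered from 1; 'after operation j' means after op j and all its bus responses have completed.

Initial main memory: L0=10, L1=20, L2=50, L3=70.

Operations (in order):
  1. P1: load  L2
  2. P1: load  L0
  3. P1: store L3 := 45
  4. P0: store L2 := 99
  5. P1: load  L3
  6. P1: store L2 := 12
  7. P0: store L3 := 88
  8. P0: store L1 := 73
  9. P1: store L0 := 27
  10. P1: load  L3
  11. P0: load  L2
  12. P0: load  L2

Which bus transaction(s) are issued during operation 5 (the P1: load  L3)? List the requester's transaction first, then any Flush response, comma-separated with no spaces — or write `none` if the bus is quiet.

bus = none

step 1: P1: load  L2  ⟶  IE  (L2)  txn=BusRd  M[L2]=50
step 2: P1: load  L0  ⟶  IE  (L0)  txn=BusRd  M[L0]=10
step 3: P1: store L3 := 45  ⟶  IM  (L3)  txn=BusRdX  M[L3]=70
step 4: P0: store L2 := 99  ⟶  MI  (L2)  txn=BusRdX  M[L2]=50
step 5: P1: load  L3  ⟶  IM  (L3)  txn=∅  M[L3]=70
step 6: P1: store L2 := 12  ⟶  IM  (L2)  txn=BusRdX+Flush  M[L2]=99
step 7: P0: store L3 := 88  ⟶  MI  (L3)  txn=BusRdX+Flush  M[L3]=45
step 8: P0: store L1 := 73  ⟶  MI  (L1)  txn=BusRdX  M[L1]=20
step 9: P1: store L0 := 27  ⟶  IM  (L0)  txn=∅  M[L0]=10
step 10: P1: load  L3  ⟶  SS  (L3)  txn=BusRd+Flush  M[L3]=88
step 11: P0: load  L2  ⟶  SS  (L2)  txn=BusRd+Flush  M[L2]=12
step 12: P0: load  L2  ⟶  SS  (L2)  txn=∅  M[L2]=12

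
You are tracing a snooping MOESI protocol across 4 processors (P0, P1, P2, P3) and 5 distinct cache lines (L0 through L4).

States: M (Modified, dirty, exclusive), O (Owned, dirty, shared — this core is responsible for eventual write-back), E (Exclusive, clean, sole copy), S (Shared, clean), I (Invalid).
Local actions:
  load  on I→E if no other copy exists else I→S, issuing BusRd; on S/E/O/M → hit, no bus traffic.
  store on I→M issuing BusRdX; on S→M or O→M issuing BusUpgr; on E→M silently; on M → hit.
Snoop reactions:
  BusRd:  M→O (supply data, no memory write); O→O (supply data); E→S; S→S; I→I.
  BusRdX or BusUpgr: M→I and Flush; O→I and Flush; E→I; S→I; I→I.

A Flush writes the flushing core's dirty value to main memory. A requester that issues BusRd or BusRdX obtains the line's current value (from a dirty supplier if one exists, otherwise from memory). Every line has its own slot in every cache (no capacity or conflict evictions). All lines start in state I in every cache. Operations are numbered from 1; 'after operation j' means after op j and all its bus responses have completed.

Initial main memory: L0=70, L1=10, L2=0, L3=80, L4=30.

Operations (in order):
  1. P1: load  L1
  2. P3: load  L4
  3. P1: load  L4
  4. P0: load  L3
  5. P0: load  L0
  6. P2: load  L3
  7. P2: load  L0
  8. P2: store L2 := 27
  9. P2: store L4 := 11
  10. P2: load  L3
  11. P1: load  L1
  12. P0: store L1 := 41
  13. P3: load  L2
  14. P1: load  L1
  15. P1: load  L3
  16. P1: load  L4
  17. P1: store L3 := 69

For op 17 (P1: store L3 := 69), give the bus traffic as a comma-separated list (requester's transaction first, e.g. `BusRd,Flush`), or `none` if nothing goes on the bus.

[1] P1: load  L1 | P0:I, P1:E(10), P2:I, P3:I | bus: BusRd
[2] P3: load  L4 | P0:I, P1:I, P2:I, P3:E(30) | bus: BusRd
[3] P1: load  L4 | P0:I, P1:S(30), P2:I, P3:S(30) | bus: BusRd
[4] P0: load  L3 | P0:E(80), P1:I, P2:I, P3:I | bus: BusRd
[5] P0: load  L0 | P0:E(70), P1:I, P2:I, P3:I | bus: BusRd
[6] P2: load  L3 | P0:S(80), P1:I, P2:S(80), P3:I | bus: BusRd
[7] P2: load  L0 | P0:S(70), P1:I, P2:S(70), P3:I | bus: BusRd
[8] P2: store L2 := 27 | P0:I, P1:I, P2:M(27), P3:I | bus: BusRdX
[9] P2: store L4 := 11 | P0:I, P1:I, P2:M(11), P3:I | bus: BusRdX
[10] P2: load  L3 | P0:S(80), P1:I, P2:S(80), P3:I | bus: none
[11] P1: load  L1 | P0:I, P1:E(10), P2:I, P3:I | bus: none
[12] P0: store L1 := 41 | P0:M(41), P1:I, P2:I, P3:I | bus: BusRdX
[13] P3: load  L2 | P0:I, P1:I, P2:O(27), P3:S(27) | bus: BusRd
[14] P1: load  L1 | P0:O(41), P1:S(41), P2:I, P3:I | bus: BusRd
[15] P1: load  L3 | P0:S(80), P1:S(80), P2:S(80), P3:I | bus: BusRd
[16] P1: load  L4 | P0:I, P1:S(11), P2:O(11), P3:I | bus: BusRd
[17] P1: store L3 := 69 | P0:I, P1:M(69), P2:I, P3:I | bus: BusUpgr

bus = BusUpgr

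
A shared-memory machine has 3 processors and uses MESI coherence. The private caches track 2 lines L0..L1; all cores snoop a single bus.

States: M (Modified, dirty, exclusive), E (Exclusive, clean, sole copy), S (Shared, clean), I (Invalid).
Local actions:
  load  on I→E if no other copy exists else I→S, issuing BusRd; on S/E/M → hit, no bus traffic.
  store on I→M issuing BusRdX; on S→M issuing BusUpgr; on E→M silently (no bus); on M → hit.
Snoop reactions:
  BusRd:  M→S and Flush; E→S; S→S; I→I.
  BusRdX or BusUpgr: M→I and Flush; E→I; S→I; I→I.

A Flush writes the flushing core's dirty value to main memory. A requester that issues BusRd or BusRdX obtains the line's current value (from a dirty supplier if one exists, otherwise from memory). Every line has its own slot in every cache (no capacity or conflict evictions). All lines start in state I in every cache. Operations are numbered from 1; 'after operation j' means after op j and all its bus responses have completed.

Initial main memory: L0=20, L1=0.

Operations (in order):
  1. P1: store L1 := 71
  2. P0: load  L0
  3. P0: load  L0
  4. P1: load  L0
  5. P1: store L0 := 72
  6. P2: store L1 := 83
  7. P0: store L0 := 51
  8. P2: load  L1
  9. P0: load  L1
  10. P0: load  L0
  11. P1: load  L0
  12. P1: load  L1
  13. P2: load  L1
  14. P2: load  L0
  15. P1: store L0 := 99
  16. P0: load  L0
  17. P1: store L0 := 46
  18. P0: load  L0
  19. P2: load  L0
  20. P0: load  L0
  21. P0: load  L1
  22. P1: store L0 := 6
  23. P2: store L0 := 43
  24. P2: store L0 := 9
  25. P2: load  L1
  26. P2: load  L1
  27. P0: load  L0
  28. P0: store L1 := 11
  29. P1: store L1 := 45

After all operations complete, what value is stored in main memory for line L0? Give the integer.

memory[L0] = 9

1. P1: store L1 := 71  bus=[BusRdX]  L1: P0=I P1=M P2=I  mem[L1]=0
2. P0: load  L0  bus=[BusRd]  L0: P0=E P1=I P2=I  mem[L0]=20
3. P0: load  L0  bus=[-]  L0: P0=E P1=I P2=I  mem[L0]=20
4. P1: load  L0  bus=[BusRd]  L0: P0=S P1=S P2=I  mem[L0]=20
5. P1: store L0 := 72  bus=[BusUpgr]  L0: P0=I P1=M P2=I  mem[L0]=20
6. P2: store L1 := 83  bus=[BusRdX,Flush]  L1: P0=I P1=I P2=M  mem[L1]=71
7. P0: store L0 := 51  bus=[BusRdX,Flush]  L0: P0=M P1=I P2=I  mem[L0]=72
8. P2: load  L1  bus=[-]  L1: P0=I P1=I P2=M  mem[L1]=71
9. P0: load  L1  bus=[BusRd,Flush]  L1: P0=S P1=I P2=S  mem[L1]=83
10. P0: load  L0  bus=[-]  L0: P0=M P1=I P2=I  mem[L0]=72
11. P1: load  L0  bus=[BusRd,Flush]  L0: P0=S P1=S P2=I  mem[L0]=51
12. P1: load  L1  bus=[BusRd]  L1: P0=S P1=S P2=S  mem[L1]=83
13. P2: load  L1  bus=[-]  L1: P0=S P1=S P2=S  mem[L1]=83
14. P2: load  L0  bus=[BusRd]  L0: P0=S P1=S P2=S  mem[L0]=51
15. P1: store L0 := 99  bus=[BusUpgr]  L0: P0=I P1=M P2=I  mem[L0]=51
16. P0: load  L0  bus=[BusRd,Flush]  L0: P0=S P1=S P2=I  mem[L0]=99
17. P1: store L0 := 46  bus=[BusUpgr]  L0: P0=I P1=M P2=I  mem[L0]=99
18. P0: load  L0  bus=[BusRd,Flush]  L0: P0=S P1=S P2=I  mem[L0]=46
19. P2: load  L0  bus=[BusRd]  L0: P0=S P1=S P2=S  mem[L0]=46
20. P0: load  L0  bus=[-]  L0: P0=S P1=S P2=S  mem[L0]=46
21. P0: load  L1  bus=[-]  L1: P0=S P1=S P2=S  mem[L1]=83
22. P1: store L0 := 6  bus=[BusUpgr]  L0: P0=I P1=M P2=I  mem[L0]=46
23. P2: store L0 := 43  bus=[BusRdX,Flush]  L0: P0=I P1=I P2=M  mem[L0]=6
24. P2: store L0 := 9  bus=[-]  L0: P0=I P1=I P2=M  mem[L0]=6
25. P2: load  L1  bus=[-]  L1: P0=S P1=S P2=S  mem[L1]=83
26. P2: load  L1  bus=[-]  L1: P0=S P1=S P2=S  mem[L1]=83
27. P0: load  L0  bus=[BusRd,Flush]  L0: P0=S P1=I P2=S  mem[L0]=9
28. P0: store L1 := 11  bus=[BusUpgr]  L1: P0=M P1=I P2=I  mem[L1]=83
29. P1: store L1 := 45  bus=[BusRdX,Flush]  L1: P0=I P1=M P2=I  mem[L1]=11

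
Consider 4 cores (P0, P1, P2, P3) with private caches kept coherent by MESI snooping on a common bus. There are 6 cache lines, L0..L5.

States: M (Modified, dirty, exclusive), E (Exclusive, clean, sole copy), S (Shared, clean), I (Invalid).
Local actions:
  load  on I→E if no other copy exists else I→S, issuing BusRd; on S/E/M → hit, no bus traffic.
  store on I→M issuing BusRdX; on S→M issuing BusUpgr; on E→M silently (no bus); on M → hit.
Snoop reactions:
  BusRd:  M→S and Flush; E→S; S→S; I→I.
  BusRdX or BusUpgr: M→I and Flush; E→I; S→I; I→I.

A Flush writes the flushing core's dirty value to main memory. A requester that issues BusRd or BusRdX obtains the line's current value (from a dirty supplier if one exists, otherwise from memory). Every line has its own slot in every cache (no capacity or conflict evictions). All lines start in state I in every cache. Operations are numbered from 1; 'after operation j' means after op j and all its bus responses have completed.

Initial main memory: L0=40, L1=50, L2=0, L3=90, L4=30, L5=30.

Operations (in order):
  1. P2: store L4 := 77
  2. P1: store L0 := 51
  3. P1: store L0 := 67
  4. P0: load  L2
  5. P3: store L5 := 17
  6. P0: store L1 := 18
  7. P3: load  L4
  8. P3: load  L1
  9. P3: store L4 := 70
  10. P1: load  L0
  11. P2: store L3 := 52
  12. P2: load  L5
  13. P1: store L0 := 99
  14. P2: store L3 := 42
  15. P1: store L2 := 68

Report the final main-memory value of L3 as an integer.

memory[L3] = 90

[1] P2: store L4 := 77 | P0:I, P1:I, P2:M(77), P3:I | bus: BusRdX
[2] P1: store L0 := 51 | P0:I, P1:M(51), P2:I, P3:I | bus: BusRdX
[3] P1: store L0 := 67 | P0:I, P1:M(67), P2:I, P3:I | bus: none
[4] P0: load  L2 | P0:E(0), P1:I, P2:I, P3:I | bus: BusRd
[5] P3: store L5 := 17 | P0:I, P1:I, P2:I, P3:M(17) | bus: BusRdX
[6] P0: store L1 := 18 | P0:M(18), P1:I, P2:I, P3:I | bus: BusRdX
[7] P3: load  L4 | P0:I, P1:I, P2:S(77), P3:S(77) | bus: BusRd,Flush
[8] P3: load  L1 | P0:S(18), P1:I, P2:I, P3:S(18) | bus: BusRd,Flush
[9] P3: store L4 := 70 | P0:I, P1:I, P2:I, P3:M(70) | bus: BusUpgr
[10] P1: load  L0 | P0:I, P1:M(67), P2:I, P3:I | bus: none
[11] P2: store L3 := 52 | P0:I, P1:I, P2:M(52), P3:I | bus: BusRdX
[12] P2: load  L5 | P0:I, P1:I, P2:S(17), P3:S(17) | bus: BusRd,Flush
[13] P1: store L0 := 99 | P0:I, P1:M(99), P2:I, P3:I | bus: none
[14] P2: store L3 := 42 | P0:I, P1:I, P2:M(42), P3:I | bus: none
[15] P1: store L2 := 68 | P0:I, P1:M(68), P2:I, P3:I | bus: BusRdX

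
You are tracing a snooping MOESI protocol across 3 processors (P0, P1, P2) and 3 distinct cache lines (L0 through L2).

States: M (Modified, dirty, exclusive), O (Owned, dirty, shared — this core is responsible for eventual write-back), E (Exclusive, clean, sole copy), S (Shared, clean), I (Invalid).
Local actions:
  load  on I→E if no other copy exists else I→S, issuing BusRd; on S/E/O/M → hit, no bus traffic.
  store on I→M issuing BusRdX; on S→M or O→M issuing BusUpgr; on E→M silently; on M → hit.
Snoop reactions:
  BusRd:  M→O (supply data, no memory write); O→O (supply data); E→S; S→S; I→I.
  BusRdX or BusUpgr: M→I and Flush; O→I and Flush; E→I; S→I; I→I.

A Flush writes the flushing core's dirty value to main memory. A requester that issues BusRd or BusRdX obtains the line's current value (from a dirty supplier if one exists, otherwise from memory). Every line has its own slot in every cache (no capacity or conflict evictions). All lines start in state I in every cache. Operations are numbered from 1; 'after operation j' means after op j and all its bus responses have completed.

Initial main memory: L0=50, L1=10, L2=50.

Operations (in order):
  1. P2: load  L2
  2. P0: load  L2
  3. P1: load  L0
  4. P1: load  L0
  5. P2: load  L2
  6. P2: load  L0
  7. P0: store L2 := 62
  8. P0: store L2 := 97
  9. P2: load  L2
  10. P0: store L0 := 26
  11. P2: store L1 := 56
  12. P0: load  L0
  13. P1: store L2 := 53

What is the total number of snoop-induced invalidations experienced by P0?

[1] P2: load  L2 | P0:I, P1:I, P2:E(50) | bus: BusRd
[2] P0: load  L2 | P0:S(50), P1:I, P2:S(50) | bus: BusRd
[3] P1: load  L0 | P0:I, P1:E(50), P2:I | bus: BusRd
[4] P1: load  L0 | P0:I, P1:E(50), P2:I | bus: none
[5] P2: load  L2 | P0:S(50), P1:I, P2:S(50) | bus: none
[6] P2: load  L0 | P0:I, P1:S(50), P2:S(50) | bus: BusRd
[7] P0: store L2 := 62 | P0:M(62), P1:I, P2:I | bus: BusUpgr
[8] P0: store L2 := 97 | P0:M(97), P1:I, P2:I | bus: none
[9] P2: load  L2 | P0:O(97), P1:I, P2:S(97) | bus: BusRd
[10] P0: store L0 := 26 | P0:M(26), P1:I, P2:I | bus: BusRdX
[11] P2: store L1 := 56 | P0:I, P1:I, P2:M(56) | bus: BusRdX
[12] P0: load  L0 | P0:M(26), P1:I, P2:I | bus: none
[13] P1: store L2 := 53 | P0:I, P1:M(53), P2:I | bus: BusRdX,Flush

invalidations = 1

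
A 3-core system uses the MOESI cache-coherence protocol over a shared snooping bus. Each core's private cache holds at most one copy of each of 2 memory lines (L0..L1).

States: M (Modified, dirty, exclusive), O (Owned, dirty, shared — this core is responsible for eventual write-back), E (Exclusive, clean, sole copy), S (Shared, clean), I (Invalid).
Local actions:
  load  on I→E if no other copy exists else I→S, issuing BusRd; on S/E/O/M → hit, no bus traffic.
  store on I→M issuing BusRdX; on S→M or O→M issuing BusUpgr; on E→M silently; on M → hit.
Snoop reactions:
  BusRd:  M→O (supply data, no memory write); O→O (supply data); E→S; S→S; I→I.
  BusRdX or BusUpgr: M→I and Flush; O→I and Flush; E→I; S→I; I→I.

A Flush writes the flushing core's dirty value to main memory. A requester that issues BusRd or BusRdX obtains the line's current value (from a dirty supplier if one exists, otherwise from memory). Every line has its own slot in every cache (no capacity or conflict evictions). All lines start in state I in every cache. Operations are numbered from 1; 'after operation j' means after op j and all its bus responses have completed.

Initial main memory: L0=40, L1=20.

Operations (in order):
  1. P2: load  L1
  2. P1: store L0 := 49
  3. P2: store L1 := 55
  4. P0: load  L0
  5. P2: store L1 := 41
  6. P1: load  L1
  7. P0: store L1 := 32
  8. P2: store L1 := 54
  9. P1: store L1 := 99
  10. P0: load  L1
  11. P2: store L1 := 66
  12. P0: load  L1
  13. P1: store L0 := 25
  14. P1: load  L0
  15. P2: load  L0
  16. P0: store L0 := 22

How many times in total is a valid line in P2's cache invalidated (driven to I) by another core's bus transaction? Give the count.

invalidations = 3

  op1 P2: load  L1 → I/I/E on L1; bus BusRd; mem=20
  op2 P1: store L0 := 49 → I/M/I on L0; bus BusRdX; mem=40
  op3 P2: store L1 := 55 → I/I/M on L1; bus (none); mem=20
  op4 P0: load  L0 → S/O/I on L0; bus BusRd; mem=40
  op5 P2: store L1 := 41 → I/I/M on L1; bus (none); mem=20
  op6 P1: load  L1 → I/S/O on L1; bus BusRd; mem=20
  op7 P0: store L1 := 32 → M/I/I on L1; bus BusRdX Flush; mem=41
  op8 P2: store L1 := 54 → I/I/M on L1; bus BusRdX Flush; mem=32
  op9 P1: store L1 := 99 → I/M/I on L1; bus BusRdX Flush; mem=54
  op10 P0: load  L1 → S/O/I on L1; bus BusRd; mem=54
  op11 P2: store L1 := 66 → I/I/M on L1; bus BusRdX Flush; mem=99
  op12 P0: load  L1 → S/I/O on L1; bus BusRd; mem=99
  op13 P1: store L0 := 25 → I/M/I on L0; bus BusUpgr; mem=40
  op14 P1: load  L0 → I/M/I on L0; bus (none); mem=40
  op15 P2: load  L0 → I/O/S on L0; bus BusRd; mem=40
  op16 P0: store L0 := 22 → M/I/I on L0; bus BusRdX Flush; mem=25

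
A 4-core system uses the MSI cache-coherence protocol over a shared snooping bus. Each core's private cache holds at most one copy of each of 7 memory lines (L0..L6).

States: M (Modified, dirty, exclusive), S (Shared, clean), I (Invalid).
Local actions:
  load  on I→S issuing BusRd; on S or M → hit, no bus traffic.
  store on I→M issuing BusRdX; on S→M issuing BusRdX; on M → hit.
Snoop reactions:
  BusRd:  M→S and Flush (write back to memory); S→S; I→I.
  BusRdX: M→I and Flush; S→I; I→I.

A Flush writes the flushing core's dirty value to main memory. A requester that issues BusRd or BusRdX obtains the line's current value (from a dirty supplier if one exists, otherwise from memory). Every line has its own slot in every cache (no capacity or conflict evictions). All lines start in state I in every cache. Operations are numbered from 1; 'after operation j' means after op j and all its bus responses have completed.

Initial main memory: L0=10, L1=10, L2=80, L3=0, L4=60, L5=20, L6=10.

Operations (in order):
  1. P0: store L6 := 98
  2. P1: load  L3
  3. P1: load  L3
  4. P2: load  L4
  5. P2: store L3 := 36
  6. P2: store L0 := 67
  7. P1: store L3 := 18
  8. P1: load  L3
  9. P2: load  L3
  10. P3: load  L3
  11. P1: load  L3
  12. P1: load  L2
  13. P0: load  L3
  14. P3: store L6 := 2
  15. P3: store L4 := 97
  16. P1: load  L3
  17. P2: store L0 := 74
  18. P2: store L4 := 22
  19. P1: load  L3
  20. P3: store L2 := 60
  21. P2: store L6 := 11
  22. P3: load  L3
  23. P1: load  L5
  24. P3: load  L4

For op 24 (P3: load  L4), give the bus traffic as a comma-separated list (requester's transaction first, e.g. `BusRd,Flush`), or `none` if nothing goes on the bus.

[1] P0: store L6 := 98 | P0:M(98), P1:I, P2:I, P3:I | bus: BusRdX
[2] P1: load  L3 | P0:I, P1:S(0), P2:I, P3:I | bus: BusRd
[3] P1: load  L3 | P0:I, P1:S(0), P2:I, P3:I | bus: none
[4] P2: load  L4 | P0:I, P1:I, P2:S(60), P3:I | bus: BusRd
[5] P2: store L3 := 36 | P0:I, P1:I, P2:M(36), P3:I | bus: BusRdX
[6] P2: store L0 := 67 | P0:I, P1:I, P2:M(67), P3:I | bus: BusRdX
[7] P1: store L3 := 18 | P0:I, P1:M(18), P2:I, P3:I | bus: BusRdX,Flush
[8] P1: load  L3 | P0:I, P1:M(18), P2:I, P3:I | bus: none
[9] P2: load  L3 | P0:I, P1:S(18), P2:S(18), P3:I | bus: BusRd,Flush
[10] P3: load  L3 | P0:I, P1:S(18), P2:S(18), P3:S(18) | bus: BusRd
[11] P1: load  L3 | P0:I, P1:S(18), P2:S(18), P3:S(18) | bus: none
[12] P1: load  L2 | P0:I, P1:S(80), P2:I, P3:I | bus: BusRd
[13] P0: load  L3 | P0:S(18), P1:S(18), P2:S(18), P3:S(18) | bus: BusRd
[14] P3: store L6 := 2 | P0:I, P1:I, P2:I, P3:M(2) | bus: BusRdX,Flush
[15] P3: store L4 := 97 | P0:I, P1:I, P2:I, P3:M(97) | bus: BusRdX
[16] P1: load  L3 | P0:S(18), P1:S(18), P2:S(18), P3:S(18) | bus: none
[17] P2: store L0 := 74 | P0:I, P1:I, P2:M(74), P3:I | bus: none
[18] P2: store L4 := 22 | P0:I, P1:I, P2:M(22), P3:I | bus: BusRdX,Flush
[19] P1: load  L3 | P0:S(18), P1:S(18), P2:S(18), P3:S(18) | bus: none
[20] P3: store L2 := 60 | P0:I, P1:I, P2:I, P3:M(60) | bus: BusRdX
[21] P2: store L6 := 11 | P0:I, P1:I, P2:M(11), P3:I | bus: BusRdX,Flush
[22] P3: load  L3 | P0:S(18), P1:S(18), P2:S(18), P3:S(18) | bus: none
[23] P1: load  L5 | P0:I, P1:S(20), P2:I, P3:I | bus: BusRd
[24] P3: load  L4 | P0:I, P1:I, P2:S(22), P3:S(22) | bus: BusRd,Flush

bus = BusRd,Flush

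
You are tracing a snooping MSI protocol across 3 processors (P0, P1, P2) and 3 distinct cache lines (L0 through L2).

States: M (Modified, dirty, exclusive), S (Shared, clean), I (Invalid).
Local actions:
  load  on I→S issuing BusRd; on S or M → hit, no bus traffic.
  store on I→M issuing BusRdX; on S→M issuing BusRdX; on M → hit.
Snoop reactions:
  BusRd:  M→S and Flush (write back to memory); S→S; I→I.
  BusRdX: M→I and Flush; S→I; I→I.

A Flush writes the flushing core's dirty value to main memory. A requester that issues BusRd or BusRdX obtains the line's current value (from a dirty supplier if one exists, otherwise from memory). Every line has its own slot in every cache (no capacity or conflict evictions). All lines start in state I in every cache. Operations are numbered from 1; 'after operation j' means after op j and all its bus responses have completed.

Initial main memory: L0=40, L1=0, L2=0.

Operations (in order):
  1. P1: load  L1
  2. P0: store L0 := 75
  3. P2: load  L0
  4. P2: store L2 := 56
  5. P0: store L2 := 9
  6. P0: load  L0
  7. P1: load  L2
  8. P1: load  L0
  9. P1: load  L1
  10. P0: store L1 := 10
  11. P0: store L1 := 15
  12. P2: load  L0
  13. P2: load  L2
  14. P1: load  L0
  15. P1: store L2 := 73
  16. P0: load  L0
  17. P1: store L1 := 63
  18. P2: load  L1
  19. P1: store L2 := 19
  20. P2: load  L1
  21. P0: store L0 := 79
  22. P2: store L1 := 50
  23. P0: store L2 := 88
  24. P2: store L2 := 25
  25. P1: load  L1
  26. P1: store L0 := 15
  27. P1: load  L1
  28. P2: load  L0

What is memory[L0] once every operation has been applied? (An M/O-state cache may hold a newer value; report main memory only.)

memory[L0] = 15

1. P1: load  L1  bus=[BusRd]  L1: P0=I P1=S P2=I  mem[L1]=0
2. P0: store L0 := 75  bus=[BusRdX]  L0: P0=M P1=I P2=I  mem[L0]=40
3. P2: load  L0  bus=[BusRd,Flush]  L0: P0=S P1=I P2=S  mem[L0]=75
4. P2: store L2 := 56  bus=[BusRdX]  L2: P0=I P1=I P2=M  mem[L2]=0
5. P0: store L2 := 9  bus=[BusRdX,Flush]  L2: P0=M P1=I P2=I  mem[L2]=56
6. P0: load  L0  bus=[-]  L0: P0=S P1=I P2=S  mem[L0]=75
7. P1: load  L2  bus=[BusRd,Flush]  L2: P0=S P1=S P2=I  mem[L2]=9
8. P1: load  L0  bus=[BusRd]  L0: P0=S P1=S P2=S  mem[L0]=75
9. P1: load  L1  bus=[-]  L1: P0=I P1=S P2=I  mem[L1]=0
10. P0: store L1 := 10  bus=[BusRdX]  L1: P0=M P1=I P2=I  mem[L1]=0
11. P0: store L1 := 15  bus=[-]  L1: P0=M P1=I P2=I  mem[L1]=0
12. P2: load  L0  bus=[-]  L0: P0=S P1=S P2=S  mem[L0]=75
13. P2: load  L2  bus=[BusRd]  L2: P0=S P1=S P2=S  mem[L2]=9
14. P1: load  L0  bus=[-]  L0: P0=S P1=S P2=S  mem[L0]=75
15. P1: store L2 := 73  bus=[BusRdX]  L2: P0=I P1=M P2=I  mem[L2]=9
16. P0: load  L0  bus=[-]  L0: P0=S P1=S P2=S  mem[L0]=75
17. P1: store L1 := 63  bus=[BusRdX,Flush]  L1: P0=I P1=M P2=I  mem[L1]=15
18. P2: load  L1  bus=[BusRd,Flush]  L1: P0=I P1=S P2=S  mem[L1]=63
19. P1: store L2 := 19  bus=[-]  L2: P0=I P1=M P2=I  mem[L2]=9
20. P2: load  L1  bus=[-]  L1: P0=I P1=S P2=S  mem[L1]=63
21. P0: store L0 := 79  bus=[BusRdX]  L0: P0=M P1=I P2=I  mem[L0]=75
22. P2: store L1 := 50  bus=[BusRdX]  L1: P0=I P1=I P2=M  mem[L1]=63
23. P0: store L2 := 88  bus=[BusRdX,Flush]  L2: P0=M P1=I P2=I  mem[L2]=19
24. P2: store L2 := 25  bus=[BusRdX,Flush]  L2: P0=I P1=I P2=M  mem[L2]=88
25. P1: load  L1  bus=[BusRd,Flush]  L1: P0=I P1=S P2=S  mem[L1]=50
26. P1: store L0 := 15  bus=[BusRdX,Flush]  L0: P0=I P1=M P2=I  mem[L0]=79
27. P1: load  L1  bus=[-]  L1: P0=I P1=S P2=S  mem[L1]=50
28. P2: load  L0  bus=[BusRd,Flush]  L0: P0=I P1=S P2=S  mem[L0]=15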